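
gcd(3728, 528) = 16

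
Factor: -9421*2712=-1*2^3*3^1*113^1*9421^1=-25549752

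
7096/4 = 1774 = 1774.00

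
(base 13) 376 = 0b1001011100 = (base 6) 2444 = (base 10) 604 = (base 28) lg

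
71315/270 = 14263/54 ≈ 264.13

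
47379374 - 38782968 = 8596406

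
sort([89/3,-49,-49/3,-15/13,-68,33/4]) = [-68,-49,-49/3,-15/13,33/4,89/3]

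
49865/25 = 1994 + 3/5 = 1994.60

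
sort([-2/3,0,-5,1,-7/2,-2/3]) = [-5,-7/2,-2/3,-2/3,0,1]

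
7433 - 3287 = 4146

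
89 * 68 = 6052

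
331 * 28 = 9268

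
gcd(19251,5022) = 837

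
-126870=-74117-52753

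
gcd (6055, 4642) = 1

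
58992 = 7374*8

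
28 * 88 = 2464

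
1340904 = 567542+773362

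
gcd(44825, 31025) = 25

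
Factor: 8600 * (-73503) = -1 * 2^3 * 3^2 * 5^2 * 43^1 * 8167^1 = -632125800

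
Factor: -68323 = -1 * 17^1 * 4019^1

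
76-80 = -4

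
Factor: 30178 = 2^1*79^1*191^1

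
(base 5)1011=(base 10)131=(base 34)3t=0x83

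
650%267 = 116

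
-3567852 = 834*(-4278)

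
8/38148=2/9537 ≈ 0.000210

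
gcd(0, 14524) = 14524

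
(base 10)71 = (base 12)5b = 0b1000111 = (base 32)27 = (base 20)3b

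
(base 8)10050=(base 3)12200012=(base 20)a6g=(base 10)4136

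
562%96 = 82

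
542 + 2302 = 2844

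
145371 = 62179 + 83192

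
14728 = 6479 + 8249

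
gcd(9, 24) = 3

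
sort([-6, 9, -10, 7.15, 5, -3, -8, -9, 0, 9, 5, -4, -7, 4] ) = [-10, -9, -8, -7, -6, -4, -3, 0, 4, 5, 5, 7.15, 9, 9] 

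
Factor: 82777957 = 97^1 * 241^1 * 3541^1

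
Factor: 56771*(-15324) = -1*2^2*3^1*11^1*13^1*397^1*1277^1 = -869958804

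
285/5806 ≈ 0.0491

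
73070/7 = 10438 + 4/7 ≈ 10438.57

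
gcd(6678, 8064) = 126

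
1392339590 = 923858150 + 468481440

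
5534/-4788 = -2767/2394 ≈ -1.16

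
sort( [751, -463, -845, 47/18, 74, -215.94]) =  [-845, -463, -215.94, 47/18, 74, 751]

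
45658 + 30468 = 76126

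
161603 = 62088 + 99515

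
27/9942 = 9/3314≈0.00272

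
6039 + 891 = 6930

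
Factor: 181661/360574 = 2^ (-1)*59^1*3079^1*180287^ (-1)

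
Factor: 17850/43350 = 7^1*17^(-1) = 7/17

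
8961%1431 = 375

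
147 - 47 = 100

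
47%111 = 47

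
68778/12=11463/2=5731.50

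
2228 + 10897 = 13125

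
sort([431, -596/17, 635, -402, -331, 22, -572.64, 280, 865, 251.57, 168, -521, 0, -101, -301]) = [-572.64, -521, -402, -331, -301, -101, -596/17, 0, 22, 168, 251.57, 280, 431, 635, 865]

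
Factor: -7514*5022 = -1*2^2*3^4*13^1*17^2*31^1 = -37735308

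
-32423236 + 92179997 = 59756761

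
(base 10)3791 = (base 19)a9a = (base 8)7317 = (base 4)323033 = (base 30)46b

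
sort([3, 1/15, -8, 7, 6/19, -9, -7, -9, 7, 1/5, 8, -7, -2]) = [-9, -9, -8, -7, -7, -2, 1/15, 1/5, 6/19, 3, 7, 7, 8]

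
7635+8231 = 15866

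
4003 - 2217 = 1786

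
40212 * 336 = 13511232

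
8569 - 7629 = 940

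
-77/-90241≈0.000853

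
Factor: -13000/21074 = -1*2^2*5^3*13^1*41^(-1)*257^(-1) = -6500/10537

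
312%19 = 8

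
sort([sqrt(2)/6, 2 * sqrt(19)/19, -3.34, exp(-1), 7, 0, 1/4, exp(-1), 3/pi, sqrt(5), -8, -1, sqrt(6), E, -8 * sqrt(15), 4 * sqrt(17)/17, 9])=[-8 * sqrt(15), -8, -3.34, -1, 0, sqrt(2)/6, 1/4, exp(-1), exp(-1), 2 * sqrt(19)/19, 3/pi, 4 * sqrt(17)/17, sqrt(5), sqrt(6), E, 7, 9]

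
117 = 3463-3346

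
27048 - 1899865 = -1872817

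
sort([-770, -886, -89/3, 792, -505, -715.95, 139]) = [-886, -770, -715.95, -505, -89/3, 139, 792]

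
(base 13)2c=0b100110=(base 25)1d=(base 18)22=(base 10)38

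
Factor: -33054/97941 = -1*2^1*7^1*787^1*32647^(-1) = -11018/32647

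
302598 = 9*33622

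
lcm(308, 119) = 5236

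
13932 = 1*13932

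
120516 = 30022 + 90494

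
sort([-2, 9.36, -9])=[-9, -2, 9.36]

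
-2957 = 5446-8403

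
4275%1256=507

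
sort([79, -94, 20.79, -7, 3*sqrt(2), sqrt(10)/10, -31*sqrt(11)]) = [-31*sqrt(11), -94, -7, sqrt(10)/10, 3*sqrt(2), 20.79, 79]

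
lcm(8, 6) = 24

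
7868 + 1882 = 9750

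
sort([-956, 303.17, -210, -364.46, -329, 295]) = [-956, -364.46, -329, -210, 295, 303.17]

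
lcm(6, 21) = 42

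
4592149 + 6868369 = 11460518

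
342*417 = 142614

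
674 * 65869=44395706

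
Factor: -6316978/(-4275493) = 2^1*23^(-1)*211^(-1)*881^(-1)*3158489^1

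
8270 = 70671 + -62401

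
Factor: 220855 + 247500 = 5^1*47^1*1993^1 = 468355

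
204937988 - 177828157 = 27109831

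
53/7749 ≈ 0.00684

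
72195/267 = 270 + 35/89 ≈ 270.39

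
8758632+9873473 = 18632105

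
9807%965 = 157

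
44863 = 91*493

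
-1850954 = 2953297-4804251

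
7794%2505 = 279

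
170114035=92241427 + 77872608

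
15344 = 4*3836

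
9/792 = 1/88 ≈ 0.0114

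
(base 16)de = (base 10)222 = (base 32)6u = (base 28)7q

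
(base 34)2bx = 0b101010011111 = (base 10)2719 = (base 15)c14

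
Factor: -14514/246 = -1*59^1 = -59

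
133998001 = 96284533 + 37713468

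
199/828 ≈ 0.240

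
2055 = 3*685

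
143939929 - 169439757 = -25499828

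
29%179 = 29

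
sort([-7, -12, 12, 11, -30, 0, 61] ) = [-30, -12, -7, 0, 11, 12, 61] 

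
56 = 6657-6601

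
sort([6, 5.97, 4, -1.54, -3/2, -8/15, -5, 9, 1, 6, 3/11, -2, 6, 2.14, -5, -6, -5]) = [-6, -5, -5, -5, -2, -1.54, -3/2, -8/15, 3/11, 1, 2.14, 4, 5.97, 6, 6, 6, 9]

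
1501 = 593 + 908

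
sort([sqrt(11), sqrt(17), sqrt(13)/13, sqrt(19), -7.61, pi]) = [-7.61, sqrt(13)/13, pi, sqrt(11), sqrt(17), sqrt(19)]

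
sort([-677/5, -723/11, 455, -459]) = [-459, -677/5, -723/11, 455]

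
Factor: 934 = 2^1 * 467^1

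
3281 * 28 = 91868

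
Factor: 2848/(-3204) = -1 * 2^3 * 3^(-2) = -8/9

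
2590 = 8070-5480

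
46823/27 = 1734 + 5/27 ≈ 1734.19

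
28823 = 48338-19515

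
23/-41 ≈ -0.561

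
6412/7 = 916 = 916.00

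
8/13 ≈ 0.615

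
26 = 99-73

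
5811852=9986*582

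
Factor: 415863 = 3^2*7^2*23^1*41^1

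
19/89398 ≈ 0.000213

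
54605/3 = 18201 + 2/3 ≈ 18201.67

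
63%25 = 13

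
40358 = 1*40358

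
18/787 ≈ 0.0229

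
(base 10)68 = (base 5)233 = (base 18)3e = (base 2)1000100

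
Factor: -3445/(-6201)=3^(-2)*5^1=5/9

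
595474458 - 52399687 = 543074771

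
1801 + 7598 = 9399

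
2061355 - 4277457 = -2216102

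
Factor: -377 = -1 * 13^1 * 29^1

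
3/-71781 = -1/23927 ≈ -0.0000418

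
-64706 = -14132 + -50574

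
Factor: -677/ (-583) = 11^ (-1) * 53^ (-1) * 677^1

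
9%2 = 1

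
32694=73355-40661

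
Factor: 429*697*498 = 2^1*3^2*11^1*13^1*17^1*41^1*83^1 = 148908474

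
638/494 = 1 + 72/247 ≈ 1.29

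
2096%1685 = 411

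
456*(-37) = -16872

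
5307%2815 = 2492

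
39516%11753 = 4257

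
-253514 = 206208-459722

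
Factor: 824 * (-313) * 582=-1 * 2^4 * 3^1 * 97^1 * 103^1 * 313^1=-150104784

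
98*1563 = 153174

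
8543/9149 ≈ 0.934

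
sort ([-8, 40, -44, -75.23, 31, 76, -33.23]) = [-75.23, -44, -33.23, -8, 31, 40, 76]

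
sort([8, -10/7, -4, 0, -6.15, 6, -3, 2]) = [-6.15, -4, -3, -10/7, 0, 2, 6, 8]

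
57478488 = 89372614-31894126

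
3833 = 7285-3452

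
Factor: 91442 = 2^1*13^1*3517^1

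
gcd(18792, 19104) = 24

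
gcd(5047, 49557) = 1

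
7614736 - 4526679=3088057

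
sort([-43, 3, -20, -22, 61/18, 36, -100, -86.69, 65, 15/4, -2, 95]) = [-100, -86.69, -43, -22, -20, -2, 3, 61/18, 15/4, 36, 65, 95]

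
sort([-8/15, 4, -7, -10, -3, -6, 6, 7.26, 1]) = [-10, -7, -6, -3, -8/15, 1, 4, 6, 7.26]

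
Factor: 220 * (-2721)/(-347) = 2^2 * 3^1 * 5^1 * 11^1 * 347^(-1) * 907^1 = 598620/347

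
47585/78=610 + 5/78≈610.06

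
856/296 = 2 + 33/37 ≈ 2.89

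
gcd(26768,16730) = 3346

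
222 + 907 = 1129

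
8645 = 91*95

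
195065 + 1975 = 197040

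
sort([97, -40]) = [-40, 97]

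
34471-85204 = -50733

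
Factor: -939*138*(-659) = 2^1*3^2*23^1*313^1*659^1 = 85394538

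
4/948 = 1/237 ≈ 0.00422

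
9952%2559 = 2275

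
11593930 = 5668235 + 5925695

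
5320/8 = 665 = 665.00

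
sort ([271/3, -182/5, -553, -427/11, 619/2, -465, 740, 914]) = [-553, -465, -427/11, -182/5, 271/3, 619/2, 740, 914]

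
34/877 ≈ 0.0388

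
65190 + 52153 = 117343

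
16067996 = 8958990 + 7109006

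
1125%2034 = 1125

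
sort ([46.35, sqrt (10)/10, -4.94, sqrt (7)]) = [-4.94, sqrt (10)/10, sqrt (7), 46.35]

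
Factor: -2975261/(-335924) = 2^(-2)*53^1*73^1*137^(-1)*613^(-1)*769^1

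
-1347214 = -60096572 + 58749358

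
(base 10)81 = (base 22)3f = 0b1010001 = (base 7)144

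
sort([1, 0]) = [0, 1]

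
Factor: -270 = -1 * 2^1 * 3^3 * 5^1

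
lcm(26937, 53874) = 53874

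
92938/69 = 1346 + 64/69 ≈ 1346.93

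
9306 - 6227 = 3079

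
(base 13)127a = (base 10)2636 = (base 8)5114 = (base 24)4dk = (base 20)6bg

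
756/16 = 47 + 1/4 = 47.25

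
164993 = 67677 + 97316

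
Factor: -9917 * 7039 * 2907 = -1 * 3^2 * 17^1 * 19^1 * 47^1 * 211^1 * 7039^1 = -202925353041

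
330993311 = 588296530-257303219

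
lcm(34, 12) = 204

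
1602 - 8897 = -7295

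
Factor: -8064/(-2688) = 3^1 = 3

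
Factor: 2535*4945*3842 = 2^1*3^1*5^2*13^2*17^1*23^1*43^1*113^1 = 48161679150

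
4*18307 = 73228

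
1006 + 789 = 1795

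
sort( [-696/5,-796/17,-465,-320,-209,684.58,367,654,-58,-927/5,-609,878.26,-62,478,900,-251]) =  [-609,-465,-320,-251,-209,-927/5,-696/5,-62,-58,-796/17,367,478,654,684.58,878.26,900]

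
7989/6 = 2663/2 = 1331.50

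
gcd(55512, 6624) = 72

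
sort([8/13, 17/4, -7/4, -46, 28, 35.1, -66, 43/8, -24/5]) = [-66, -46, -24/5, -7/4, 8/13, 17/4, 43/8, 28, 35.1]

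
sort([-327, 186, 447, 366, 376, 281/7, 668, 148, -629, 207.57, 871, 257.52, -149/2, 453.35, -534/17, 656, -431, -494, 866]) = [-629, -494, -431, -327, -149/2, -534/17, 281/7, 148, 186, 207.57, 257.52, 366, 376, 447, 453.35, 656, 668, 866, 871]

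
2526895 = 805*3139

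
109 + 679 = 788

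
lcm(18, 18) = 18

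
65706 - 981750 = -916044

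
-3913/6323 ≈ -0.619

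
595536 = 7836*76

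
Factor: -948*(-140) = 2^4*3^1*5^1*7^1*79^1 = 132720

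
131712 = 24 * 5488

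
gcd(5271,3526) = 1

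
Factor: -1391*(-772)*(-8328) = -1*2^5*3^1*13^1*107^1*193^1*347^1 = -8943039456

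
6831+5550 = 12381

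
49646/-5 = -9929 - 1/5 = -9929.20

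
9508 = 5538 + 3970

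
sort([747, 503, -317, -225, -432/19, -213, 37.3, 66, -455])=[-455, -317, -225, -213, -432/19, 37.3, 66, 503, 747]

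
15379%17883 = 15379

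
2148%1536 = 612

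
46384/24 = 5798/3 ≈ 1932.67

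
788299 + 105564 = 893863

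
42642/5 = 8528 + 2/5 = 8528.40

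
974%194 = 4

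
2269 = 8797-6528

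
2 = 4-2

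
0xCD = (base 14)109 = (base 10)205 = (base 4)3031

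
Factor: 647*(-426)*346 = -1*2^2*3^1*71^1*173^1*647^1 = -95365212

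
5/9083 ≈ 0.000550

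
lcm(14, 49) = 98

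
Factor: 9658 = 2^1 * 11^1 * 439^1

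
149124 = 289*516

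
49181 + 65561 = 114742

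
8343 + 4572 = 12915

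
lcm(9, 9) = 9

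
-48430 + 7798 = -40632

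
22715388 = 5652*4019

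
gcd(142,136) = 2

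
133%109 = 24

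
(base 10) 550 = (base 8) 1046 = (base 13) 334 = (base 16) 226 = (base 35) fp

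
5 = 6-1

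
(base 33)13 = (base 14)28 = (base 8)44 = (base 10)36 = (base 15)26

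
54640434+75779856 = 130420290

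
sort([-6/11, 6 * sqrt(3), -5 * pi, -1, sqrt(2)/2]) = [-5 * pi, -1, -6/11, sqrt(2)/2, 6 * sqrt(3)]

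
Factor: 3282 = 2^1 * 3^1 * 547^1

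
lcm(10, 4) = 20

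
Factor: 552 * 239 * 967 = 2^3 * 3^1 * 23^1 * 239^1 * 967^1 = 127574376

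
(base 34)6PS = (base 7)31532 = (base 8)17206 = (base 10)7814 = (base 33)75Q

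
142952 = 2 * 71476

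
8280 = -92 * (-90)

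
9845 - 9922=-77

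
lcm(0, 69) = 0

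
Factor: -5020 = -1*2^2*5^1*251^1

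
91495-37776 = 53719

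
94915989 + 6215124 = 101131113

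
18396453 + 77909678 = 96306131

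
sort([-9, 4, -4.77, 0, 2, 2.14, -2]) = [-9, -4.77, -2, 0, 2, 2.14, 4]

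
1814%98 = 50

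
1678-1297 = 381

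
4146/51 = 1382/17 ≈ 81.29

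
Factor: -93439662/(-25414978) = 3^1*23^1*31^(-1)*43^(-1)*211^1*3209^1*9533^(-1) = 46719831/12707489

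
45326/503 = 90 + 56/503 ≈ 90.11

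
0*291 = 0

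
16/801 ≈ 0.0200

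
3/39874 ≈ 0.0000752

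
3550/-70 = -355/7 ≈ -50.71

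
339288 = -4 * (-84822)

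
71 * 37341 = 2651211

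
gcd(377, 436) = 1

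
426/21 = 142/7 ≈ 20.29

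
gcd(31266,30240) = 54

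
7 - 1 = 6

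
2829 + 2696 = 5525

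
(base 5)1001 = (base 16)7e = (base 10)126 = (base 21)60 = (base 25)51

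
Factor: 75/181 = 3^1*5^2*181^(-1)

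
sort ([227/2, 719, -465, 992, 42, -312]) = [-465, -312, 42, 227/2, 719, 992]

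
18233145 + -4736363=13496782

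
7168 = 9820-2652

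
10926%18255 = 10926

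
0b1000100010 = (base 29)io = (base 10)546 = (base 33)gi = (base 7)1410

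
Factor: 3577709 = 1019^1 * 3511^1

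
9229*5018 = 46311122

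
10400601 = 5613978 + 4786623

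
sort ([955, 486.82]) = [486.82, 955]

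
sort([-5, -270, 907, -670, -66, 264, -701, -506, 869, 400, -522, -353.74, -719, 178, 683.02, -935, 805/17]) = [-935, -719, -701, -670, -522, -506, -353.74, -270, -66, -5, 805/17, 178, 264, 400, 683.02, 869, 907]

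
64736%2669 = 680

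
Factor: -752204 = -1*2^2*173^1*1087^1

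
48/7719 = 16/2573≈0.00622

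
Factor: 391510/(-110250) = -1*3^(-2)*5^(-2)*17^1*47^1 = -799/225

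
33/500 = 0.066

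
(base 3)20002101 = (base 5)120223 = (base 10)4438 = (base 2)1000101010110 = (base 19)c5b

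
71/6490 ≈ 0.0109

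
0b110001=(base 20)29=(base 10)49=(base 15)34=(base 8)61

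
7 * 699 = 4893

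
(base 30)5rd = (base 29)69g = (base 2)1010011001011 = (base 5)132243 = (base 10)5323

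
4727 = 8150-3423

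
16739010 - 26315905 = -9576895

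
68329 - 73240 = -4911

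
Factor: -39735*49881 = -1*3^3*5^1*13^1*883^1*1279^1 = -1982021535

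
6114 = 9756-3642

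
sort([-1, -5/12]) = [-1, -5/12]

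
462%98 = 70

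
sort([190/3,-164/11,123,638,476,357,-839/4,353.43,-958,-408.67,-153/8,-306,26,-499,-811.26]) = [-958,-811.26,-499,-408.67,-306,-839/4,-153/8,-164/11,26,190/3,123,353.43,357,476,638]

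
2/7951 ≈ 0.000252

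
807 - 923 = -116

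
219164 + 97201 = 316365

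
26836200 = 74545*360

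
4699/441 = 10 + 289/441 ≈ 10.66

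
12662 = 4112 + 8550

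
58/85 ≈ 0.682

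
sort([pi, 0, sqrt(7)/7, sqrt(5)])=[0, sqrt(7)/7, sqrt(5), pi]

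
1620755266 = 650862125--969893141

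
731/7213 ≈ 0.101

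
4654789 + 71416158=76070947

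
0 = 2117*0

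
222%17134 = 222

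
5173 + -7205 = -2032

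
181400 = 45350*4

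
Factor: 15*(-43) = -1*3^1*5^1*43^1 = -645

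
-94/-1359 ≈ 0.0692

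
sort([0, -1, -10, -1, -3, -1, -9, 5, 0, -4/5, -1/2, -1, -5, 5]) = [-10, -9, -5, -3, -1, -1, -1, -1, -4/5, -1/2, 0, 0, 5, 5]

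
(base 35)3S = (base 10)133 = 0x85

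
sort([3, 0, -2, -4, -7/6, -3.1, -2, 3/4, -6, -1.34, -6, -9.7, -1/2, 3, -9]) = [-9.7, -9, -6, -6, -4, -3.1, -2, -2, -1.34, -7/6, -1/2, 0, 3/4, 3, 3]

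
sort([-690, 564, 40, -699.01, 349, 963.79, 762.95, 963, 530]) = [-699.01, -690, 40, 349, 530, 564, 762.95, 963, 963.79]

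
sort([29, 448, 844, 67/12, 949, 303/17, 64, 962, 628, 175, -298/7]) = [-298/7, 67/12, 303/17, 29, 64, 175, 448, 628, 844, 949, 962]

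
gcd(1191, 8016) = 3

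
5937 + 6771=12708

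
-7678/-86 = 3839/43 ≈ 89.28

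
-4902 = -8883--3981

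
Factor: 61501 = 11^1 * 5591^1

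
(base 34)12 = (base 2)100100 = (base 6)100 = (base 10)36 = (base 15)26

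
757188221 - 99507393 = 657680828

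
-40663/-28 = 5809/4 = 1452.25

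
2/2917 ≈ 0.000686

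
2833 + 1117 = 3950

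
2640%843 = 111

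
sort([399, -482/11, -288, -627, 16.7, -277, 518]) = [-627, -288, -277, -482/11, 16.7, 399, 518]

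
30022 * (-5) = -150110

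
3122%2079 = 1043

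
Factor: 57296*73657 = 2^4*73^1*1009^1*3581^1 = 4220251472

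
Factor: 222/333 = 2^1*3^(-1) = 2/3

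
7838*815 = 6387970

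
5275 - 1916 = 3359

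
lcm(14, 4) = 28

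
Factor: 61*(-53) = -1*53^1*61^1 = -3233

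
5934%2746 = 442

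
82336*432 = 35569152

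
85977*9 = 773793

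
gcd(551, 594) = 1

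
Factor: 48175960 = 2^3 * 5^1 * 7^1 * 17^1 * 29^1 * 349^1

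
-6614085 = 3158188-9772273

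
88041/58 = 1517+55/58 ≈ 1517.95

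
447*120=53640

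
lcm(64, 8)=64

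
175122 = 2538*69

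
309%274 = 35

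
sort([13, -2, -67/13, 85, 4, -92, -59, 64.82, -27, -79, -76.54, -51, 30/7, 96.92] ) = [-92, -79, -76.54, -59, -51, -27, -67/13, -2, 4, 30/7, 13, 64.82, 85, 96.92] 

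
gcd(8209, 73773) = 1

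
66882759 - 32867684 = 34015075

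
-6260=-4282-1978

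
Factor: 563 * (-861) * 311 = -1 * 3^1 * 7^1 * 41^1 * 311^1 * 563^1 = -150755073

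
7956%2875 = 2206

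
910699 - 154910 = 755789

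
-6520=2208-8728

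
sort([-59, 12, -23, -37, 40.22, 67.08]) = [-59, -37, -23, 12, 40.22, 67.08]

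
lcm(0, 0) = 0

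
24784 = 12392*2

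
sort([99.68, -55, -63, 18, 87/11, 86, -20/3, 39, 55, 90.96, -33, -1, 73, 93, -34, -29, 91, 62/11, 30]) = [-63, -55, -34, -33, -29, -20/3, -1, 62/11, 87/11, 18, 30, 39, 55, 73, 86, 90.96, 91, 93, 99.68]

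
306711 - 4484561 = -4177850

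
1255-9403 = -8148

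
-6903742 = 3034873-9938615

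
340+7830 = 8170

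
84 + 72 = 156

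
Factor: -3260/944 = -1 * 2^(-2) * 5^1 * 59^(-1) * 163^1 = -815/236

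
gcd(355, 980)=5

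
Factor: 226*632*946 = 2^5*11^1*43^1*79^1*113^1 = 135119072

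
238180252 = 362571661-124391409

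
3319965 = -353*(-9405)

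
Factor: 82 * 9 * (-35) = -1 * 2^1 * 3^2 * 5^1 * 7^1 * 41^1 = -25830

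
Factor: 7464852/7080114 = 2^1*3^2*69119^1*1180019^(-1) = 1244142/1180019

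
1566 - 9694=-8128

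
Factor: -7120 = -1*2^4*5^1*89^1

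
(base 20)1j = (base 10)39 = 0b100111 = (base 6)103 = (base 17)25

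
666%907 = 666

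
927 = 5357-4430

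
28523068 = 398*71666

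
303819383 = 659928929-356109546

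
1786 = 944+842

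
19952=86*232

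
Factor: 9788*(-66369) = -1*2^2*3^1*2447^1*22123^1 = -649619772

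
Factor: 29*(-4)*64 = -1*2^8*29^1 = -7424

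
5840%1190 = 1080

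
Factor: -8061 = -1*3^1*2687^1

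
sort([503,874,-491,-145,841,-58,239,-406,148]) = [-491,-406,-145,-58,148,239,503,841,874]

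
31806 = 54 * 589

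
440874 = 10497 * 42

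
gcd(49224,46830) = 42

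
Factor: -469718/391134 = -1*3^(-1)*73^(-1)*263^1 = -263/219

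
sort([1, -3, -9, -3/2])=[-9, -3, -3/2, 1]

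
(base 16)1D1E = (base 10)7454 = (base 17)18D8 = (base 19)11C6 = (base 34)6F8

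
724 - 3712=-2988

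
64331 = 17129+47202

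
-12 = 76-88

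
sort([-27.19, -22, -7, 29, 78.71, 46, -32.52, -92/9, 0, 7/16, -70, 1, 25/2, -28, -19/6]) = [-70, -32.52, -28, -27.19, -22, -92/9, -7, -19/6, 0, 7/16, 1, 25/2, 29, 46, 78.71]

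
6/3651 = 2/1217 ≈ 0.00164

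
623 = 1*623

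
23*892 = 20516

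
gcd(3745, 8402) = 1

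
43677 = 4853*9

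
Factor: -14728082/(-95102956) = 2^(-1) * 13^(-1) * 1828903^(-1) * 7364041^1 = 7364041/47551478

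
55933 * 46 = 2572918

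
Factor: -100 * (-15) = 2^2 * 3^1 * 5^3 = 1500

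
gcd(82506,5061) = 3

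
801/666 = 89/74 ≈ 1.20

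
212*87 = 18444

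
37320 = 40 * 933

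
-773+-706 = -1479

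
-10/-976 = 5/488 ≈ 0.0102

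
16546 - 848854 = -832308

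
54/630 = 3/35 ≈ 0.0857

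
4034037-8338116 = -4304079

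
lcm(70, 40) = 280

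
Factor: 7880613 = 3^1*13^1*202067^1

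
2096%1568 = 528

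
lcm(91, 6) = 546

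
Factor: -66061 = -1*31^1*2131^1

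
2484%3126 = 2484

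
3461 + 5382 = 8843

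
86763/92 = 943 + 7/92 ≈ 943.08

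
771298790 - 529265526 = 242033264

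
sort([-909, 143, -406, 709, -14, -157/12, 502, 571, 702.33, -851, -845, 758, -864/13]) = [-909, -851, -845, -406, -864/13, -14, -157/12, 143, 502, 571, 702.33, 709, 758]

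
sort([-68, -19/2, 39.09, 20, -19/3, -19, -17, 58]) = [-68, -19, -17, -19/2, -19/3, 20, 39.09, 58]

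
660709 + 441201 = 1101910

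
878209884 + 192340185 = 1070550069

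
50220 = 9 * 5580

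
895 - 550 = 345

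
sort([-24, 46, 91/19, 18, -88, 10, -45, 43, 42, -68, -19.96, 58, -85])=[-88, -85, -68, -45, -24, -19.96, 91/19, 10, 18, 42, 43, 46, 58]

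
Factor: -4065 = -1 * 3^1 * 5^1 * 271^1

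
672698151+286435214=959133365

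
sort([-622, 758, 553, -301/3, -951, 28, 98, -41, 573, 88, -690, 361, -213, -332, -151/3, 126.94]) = [-951, -690, -622, -332, -213, -301/3, -151/3, -41, 28, 88, 98, 126.94, 361, 553, 573, 758]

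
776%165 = 116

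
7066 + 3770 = 10836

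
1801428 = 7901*228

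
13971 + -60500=-46529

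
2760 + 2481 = 5241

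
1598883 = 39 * 40997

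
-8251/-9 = 916 + 7/9 ≈ 916.78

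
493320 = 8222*60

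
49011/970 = 50 + 511/970 ≈ 50.53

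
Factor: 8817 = 3^1*2939^1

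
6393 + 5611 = 12004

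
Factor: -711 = -1*3^2*79^1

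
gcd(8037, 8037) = 8037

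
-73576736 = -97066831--23490095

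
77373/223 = 346 + 215/223 ≈ 346.96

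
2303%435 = 128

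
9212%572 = 60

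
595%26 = 23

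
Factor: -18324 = -1 * 2^2 * 3^2 * 509^1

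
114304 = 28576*4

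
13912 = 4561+9351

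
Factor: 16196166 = 2^1 * 3^3 * 7^2 * 6121^1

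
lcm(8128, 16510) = 528320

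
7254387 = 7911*917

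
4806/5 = 961 + 1/5 = 961.20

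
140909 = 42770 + 98139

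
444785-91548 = 353237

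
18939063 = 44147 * 429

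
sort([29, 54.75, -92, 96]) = [-92, 29, 54.75, 96]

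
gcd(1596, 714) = 42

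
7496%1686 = 752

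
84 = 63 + 21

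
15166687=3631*4177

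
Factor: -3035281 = -1*157^1*19333^1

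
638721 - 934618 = -295897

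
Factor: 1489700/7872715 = 2^2*5^1*14897^1*1574543^(-1) = 297940/1574543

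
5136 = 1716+3420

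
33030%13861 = 5308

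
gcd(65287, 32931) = 1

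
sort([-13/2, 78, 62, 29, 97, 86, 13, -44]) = [-44, -13/2, 13, 29, 62, 78, 86, 97]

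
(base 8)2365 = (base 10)1269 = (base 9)1660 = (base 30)1c9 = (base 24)24l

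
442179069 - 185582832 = 256596237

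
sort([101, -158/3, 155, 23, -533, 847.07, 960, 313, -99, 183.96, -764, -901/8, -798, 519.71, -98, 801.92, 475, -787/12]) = [-798, -764, -533, -901/8, -99, -98, -787/12, -158/3, 23, 101, 155, 183.96, 313, 475, 519.71, 801.92, 847.07, 960]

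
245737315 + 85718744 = 331456059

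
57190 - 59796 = -2606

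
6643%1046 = 367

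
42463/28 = 1516 + 15/28 ≈ 1516.54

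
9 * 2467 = 22203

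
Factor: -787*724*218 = -1*2^3*109^1*181^1*787^1 = -124213784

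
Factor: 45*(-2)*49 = -1*2^1*3^2*5^1*7^2 = -4410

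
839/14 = 59+13/14 ≈ 59.93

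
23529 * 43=1011747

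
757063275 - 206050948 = 551012327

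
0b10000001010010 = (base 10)8274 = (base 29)9o9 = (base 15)26b9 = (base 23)feh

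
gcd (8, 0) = 8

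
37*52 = 1924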